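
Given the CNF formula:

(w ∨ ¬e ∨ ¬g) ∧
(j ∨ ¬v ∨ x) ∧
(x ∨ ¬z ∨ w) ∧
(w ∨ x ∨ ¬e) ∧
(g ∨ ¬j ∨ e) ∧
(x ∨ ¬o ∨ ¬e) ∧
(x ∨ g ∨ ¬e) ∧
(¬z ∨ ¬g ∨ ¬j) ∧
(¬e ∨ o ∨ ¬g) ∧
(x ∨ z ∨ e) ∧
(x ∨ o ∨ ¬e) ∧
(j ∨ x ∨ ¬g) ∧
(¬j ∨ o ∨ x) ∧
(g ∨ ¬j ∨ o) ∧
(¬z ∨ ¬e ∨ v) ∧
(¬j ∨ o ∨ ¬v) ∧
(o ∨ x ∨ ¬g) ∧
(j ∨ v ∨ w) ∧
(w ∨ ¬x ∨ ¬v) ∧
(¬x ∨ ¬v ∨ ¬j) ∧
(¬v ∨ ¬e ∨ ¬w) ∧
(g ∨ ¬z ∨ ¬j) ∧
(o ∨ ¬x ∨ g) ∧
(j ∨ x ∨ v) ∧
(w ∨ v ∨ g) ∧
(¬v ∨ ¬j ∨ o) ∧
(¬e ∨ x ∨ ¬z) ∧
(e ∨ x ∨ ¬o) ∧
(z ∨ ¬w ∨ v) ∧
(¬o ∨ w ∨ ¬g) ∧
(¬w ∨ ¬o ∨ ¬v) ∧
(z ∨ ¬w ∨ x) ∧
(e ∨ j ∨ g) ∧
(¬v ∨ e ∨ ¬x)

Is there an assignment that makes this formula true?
Yes

Yes, the formula is satisfiable.

One satisfying assignment is: o=False, x=True, v=False, j=True, e=False, g=True, z=False, w=False

Verification: With this assignment, all 34 clauses evaluate to true.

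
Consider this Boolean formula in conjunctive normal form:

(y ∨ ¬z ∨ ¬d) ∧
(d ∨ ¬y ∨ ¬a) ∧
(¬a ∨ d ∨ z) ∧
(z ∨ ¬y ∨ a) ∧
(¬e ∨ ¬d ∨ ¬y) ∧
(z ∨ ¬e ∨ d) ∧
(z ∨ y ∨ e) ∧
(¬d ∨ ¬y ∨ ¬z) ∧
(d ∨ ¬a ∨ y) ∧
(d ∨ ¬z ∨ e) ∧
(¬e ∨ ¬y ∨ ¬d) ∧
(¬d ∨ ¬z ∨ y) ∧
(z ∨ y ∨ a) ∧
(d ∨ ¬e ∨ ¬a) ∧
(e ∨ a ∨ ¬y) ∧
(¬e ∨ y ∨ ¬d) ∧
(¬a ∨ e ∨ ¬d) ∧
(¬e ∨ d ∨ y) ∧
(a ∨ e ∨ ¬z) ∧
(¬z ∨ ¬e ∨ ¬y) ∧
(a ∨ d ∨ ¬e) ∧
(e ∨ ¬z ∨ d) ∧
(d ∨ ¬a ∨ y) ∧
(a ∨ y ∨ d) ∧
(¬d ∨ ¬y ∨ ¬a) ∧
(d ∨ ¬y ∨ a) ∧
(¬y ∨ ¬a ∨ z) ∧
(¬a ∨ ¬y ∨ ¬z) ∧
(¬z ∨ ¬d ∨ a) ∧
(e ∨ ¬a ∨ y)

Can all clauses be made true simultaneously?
No

No, the formula is not satisfiable.

No assignment of truth values to the variables can make all 30 clauses true simultaneously.

The formula is UNSAT (unsatisfiable).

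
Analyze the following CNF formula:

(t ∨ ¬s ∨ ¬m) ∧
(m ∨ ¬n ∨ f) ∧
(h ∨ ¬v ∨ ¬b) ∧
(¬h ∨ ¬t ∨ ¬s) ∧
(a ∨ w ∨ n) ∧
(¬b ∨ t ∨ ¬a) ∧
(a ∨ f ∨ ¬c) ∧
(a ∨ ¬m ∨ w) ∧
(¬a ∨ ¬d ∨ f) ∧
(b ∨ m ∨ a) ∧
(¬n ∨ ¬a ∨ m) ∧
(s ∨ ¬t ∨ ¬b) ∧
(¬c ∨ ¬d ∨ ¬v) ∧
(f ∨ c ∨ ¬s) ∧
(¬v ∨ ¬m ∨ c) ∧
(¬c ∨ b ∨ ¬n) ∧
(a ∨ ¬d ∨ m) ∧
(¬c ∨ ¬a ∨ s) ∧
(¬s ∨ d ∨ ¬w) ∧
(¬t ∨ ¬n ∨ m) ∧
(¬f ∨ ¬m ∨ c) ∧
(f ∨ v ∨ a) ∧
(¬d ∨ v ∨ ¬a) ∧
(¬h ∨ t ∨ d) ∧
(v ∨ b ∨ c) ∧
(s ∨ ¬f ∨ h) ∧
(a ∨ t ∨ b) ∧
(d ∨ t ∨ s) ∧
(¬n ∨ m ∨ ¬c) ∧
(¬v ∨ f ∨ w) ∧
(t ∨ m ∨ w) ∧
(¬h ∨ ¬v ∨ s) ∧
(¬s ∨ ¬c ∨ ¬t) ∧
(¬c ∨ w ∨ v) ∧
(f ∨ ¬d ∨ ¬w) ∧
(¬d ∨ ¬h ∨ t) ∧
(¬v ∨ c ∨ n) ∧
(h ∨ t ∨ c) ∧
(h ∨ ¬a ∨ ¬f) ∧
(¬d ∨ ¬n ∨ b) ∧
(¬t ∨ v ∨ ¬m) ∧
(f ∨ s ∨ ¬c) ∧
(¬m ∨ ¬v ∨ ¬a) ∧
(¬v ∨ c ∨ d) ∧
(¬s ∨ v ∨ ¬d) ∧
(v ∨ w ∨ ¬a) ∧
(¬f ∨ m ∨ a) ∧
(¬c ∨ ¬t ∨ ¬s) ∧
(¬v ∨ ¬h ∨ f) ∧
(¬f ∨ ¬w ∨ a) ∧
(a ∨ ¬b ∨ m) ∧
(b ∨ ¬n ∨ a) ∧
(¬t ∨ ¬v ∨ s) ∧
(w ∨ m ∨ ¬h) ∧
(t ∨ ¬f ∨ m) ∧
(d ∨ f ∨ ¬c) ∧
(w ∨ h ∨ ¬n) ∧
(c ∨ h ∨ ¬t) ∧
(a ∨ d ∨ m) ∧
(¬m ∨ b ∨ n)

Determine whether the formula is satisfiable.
No

No, the formula is not satisfiable.

No assignment of truth values to the variables can make all 60 clauses true simultaneously.

The formula is UNSAT (unsatisfiable).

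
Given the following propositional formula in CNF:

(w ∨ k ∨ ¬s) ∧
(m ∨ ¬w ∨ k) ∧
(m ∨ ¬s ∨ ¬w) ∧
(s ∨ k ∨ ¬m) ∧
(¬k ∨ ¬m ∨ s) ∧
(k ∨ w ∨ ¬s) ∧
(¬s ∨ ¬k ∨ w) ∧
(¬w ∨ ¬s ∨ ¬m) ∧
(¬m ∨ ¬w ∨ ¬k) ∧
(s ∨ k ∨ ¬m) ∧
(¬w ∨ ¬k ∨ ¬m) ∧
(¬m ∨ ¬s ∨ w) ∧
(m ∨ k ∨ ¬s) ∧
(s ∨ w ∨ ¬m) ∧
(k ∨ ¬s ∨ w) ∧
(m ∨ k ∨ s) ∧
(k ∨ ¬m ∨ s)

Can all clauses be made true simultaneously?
Yes

Yes, the formula is satisfiable.

One satisfying assignment is: m=False, s=False, w=False, k=True

Verification: With this assignment, all 17 clauses evaluate to true.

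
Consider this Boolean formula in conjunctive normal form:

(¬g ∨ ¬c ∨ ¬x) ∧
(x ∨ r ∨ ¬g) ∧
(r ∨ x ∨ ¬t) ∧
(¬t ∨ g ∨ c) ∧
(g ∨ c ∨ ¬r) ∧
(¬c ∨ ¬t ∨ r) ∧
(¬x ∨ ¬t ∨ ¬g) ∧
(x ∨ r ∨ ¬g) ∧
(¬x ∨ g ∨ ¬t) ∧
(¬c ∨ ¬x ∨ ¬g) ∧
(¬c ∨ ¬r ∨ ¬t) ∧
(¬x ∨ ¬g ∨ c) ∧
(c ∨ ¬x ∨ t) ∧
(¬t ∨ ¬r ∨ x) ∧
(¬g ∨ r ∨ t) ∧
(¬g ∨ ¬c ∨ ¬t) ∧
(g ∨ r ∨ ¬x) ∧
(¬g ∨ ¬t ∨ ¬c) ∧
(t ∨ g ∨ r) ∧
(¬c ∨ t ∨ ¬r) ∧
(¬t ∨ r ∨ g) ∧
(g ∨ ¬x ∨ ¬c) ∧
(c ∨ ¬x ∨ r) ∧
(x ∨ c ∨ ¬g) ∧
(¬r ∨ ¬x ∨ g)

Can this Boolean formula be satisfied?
No

No, the formula is not satisfiable.

No assignment of truth values to the variables can make all 25 clauses true simultaneously.

The formula is UNSAT (unsatisfiable).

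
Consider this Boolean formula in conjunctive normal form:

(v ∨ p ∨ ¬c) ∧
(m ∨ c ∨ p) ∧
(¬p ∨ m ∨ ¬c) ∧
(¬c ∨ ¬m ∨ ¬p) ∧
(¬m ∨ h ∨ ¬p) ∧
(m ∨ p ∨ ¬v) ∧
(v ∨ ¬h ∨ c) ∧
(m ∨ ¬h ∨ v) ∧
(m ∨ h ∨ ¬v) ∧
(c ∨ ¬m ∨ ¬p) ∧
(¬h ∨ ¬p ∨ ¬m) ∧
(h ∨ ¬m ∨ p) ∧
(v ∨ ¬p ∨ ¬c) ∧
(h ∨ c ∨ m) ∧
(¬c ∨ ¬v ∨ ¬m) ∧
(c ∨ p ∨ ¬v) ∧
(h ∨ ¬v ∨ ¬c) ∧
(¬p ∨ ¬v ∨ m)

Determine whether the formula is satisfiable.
No

No, the formula is not satisfiable.

No assignment of truth values to the variables can make all 18 clauses true simultaneously.

The formula is UNSAT (unsatisfiable).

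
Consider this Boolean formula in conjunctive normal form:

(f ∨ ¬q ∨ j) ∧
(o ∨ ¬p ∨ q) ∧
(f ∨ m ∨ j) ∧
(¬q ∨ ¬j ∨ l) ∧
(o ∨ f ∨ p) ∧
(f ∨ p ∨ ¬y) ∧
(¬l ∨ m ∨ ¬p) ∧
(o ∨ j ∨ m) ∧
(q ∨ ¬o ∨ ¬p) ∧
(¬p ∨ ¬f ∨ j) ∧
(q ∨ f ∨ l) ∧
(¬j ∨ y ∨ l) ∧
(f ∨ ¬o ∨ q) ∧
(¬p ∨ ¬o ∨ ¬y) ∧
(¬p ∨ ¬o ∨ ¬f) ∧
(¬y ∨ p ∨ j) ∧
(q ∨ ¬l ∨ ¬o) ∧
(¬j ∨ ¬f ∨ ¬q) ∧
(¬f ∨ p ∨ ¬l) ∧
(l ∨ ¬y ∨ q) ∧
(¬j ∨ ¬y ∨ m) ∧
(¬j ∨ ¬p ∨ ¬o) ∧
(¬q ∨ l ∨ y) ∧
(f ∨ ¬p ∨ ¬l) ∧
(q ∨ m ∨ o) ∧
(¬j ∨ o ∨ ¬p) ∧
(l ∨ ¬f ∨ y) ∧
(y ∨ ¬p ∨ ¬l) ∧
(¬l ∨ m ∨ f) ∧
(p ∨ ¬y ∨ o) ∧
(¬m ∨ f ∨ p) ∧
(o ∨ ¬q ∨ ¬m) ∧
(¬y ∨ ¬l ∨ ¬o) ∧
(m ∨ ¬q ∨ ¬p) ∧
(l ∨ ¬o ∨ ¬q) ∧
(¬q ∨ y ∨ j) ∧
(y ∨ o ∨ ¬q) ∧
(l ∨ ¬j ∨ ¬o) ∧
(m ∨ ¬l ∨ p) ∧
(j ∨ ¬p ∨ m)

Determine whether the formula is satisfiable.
No

No, the formula is not satisfiable.

No assignment of truth values to the variables can make all 40 clauses true simultaneously.

The formula is UNSAT (unsatisfiable).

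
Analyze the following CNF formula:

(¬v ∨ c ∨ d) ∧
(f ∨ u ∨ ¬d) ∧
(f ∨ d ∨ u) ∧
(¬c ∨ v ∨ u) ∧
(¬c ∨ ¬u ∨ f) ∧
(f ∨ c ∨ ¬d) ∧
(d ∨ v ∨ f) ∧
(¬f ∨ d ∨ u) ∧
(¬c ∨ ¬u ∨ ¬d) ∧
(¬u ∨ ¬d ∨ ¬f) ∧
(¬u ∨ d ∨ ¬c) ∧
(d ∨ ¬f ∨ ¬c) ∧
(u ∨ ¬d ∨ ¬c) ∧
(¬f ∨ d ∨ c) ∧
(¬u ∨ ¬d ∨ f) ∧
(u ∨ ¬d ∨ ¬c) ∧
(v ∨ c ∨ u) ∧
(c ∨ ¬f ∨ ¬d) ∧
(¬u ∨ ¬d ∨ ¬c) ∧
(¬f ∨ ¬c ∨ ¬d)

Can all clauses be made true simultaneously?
No

No, the formula is not satisfiable.

No assignment of truth values to the variables can make all 20 clauses true simultaneously.

The formula is UNSAT (unsatisfiable).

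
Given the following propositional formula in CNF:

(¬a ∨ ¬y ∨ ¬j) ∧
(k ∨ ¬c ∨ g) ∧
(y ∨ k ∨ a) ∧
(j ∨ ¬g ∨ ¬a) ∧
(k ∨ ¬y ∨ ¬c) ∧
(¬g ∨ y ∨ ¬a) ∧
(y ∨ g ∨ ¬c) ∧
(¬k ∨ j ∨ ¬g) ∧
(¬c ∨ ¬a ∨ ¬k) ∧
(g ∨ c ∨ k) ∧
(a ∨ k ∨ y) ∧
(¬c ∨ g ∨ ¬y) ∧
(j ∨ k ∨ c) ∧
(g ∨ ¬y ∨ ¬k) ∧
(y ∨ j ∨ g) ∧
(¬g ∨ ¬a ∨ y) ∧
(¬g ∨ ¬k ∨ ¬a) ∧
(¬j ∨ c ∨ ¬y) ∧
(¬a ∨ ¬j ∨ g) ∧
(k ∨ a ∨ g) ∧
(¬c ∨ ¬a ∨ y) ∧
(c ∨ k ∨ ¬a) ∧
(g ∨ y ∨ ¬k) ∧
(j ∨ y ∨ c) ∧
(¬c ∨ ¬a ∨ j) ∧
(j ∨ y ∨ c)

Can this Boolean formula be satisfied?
Yes

Yes, the formula is satisfiable.

One satisfying assignment is: k=True, y=False, a=False, c=True, j=True, g=True

Verification: With this assignment, all 26 clauses evaluate to true.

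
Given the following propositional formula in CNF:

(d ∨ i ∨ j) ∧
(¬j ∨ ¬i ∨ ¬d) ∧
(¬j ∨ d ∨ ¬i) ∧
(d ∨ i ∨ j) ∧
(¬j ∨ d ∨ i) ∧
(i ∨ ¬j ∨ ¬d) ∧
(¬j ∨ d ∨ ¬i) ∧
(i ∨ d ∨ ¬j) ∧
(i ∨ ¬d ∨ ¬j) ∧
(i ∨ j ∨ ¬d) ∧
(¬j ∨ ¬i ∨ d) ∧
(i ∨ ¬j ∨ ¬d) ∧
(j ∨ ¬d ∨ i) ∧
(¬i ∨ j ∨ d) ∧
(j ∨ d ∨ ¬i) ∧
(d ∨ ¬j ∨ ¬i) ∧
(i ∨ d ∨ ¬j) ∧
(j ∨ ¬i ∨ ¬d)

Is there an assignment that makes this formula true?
No

No, the formula is not satisfiable.

No assignment of truth values to the variables can make all 18 clauses true simultaneously.

The formula is UNSAT (unsatisfiable).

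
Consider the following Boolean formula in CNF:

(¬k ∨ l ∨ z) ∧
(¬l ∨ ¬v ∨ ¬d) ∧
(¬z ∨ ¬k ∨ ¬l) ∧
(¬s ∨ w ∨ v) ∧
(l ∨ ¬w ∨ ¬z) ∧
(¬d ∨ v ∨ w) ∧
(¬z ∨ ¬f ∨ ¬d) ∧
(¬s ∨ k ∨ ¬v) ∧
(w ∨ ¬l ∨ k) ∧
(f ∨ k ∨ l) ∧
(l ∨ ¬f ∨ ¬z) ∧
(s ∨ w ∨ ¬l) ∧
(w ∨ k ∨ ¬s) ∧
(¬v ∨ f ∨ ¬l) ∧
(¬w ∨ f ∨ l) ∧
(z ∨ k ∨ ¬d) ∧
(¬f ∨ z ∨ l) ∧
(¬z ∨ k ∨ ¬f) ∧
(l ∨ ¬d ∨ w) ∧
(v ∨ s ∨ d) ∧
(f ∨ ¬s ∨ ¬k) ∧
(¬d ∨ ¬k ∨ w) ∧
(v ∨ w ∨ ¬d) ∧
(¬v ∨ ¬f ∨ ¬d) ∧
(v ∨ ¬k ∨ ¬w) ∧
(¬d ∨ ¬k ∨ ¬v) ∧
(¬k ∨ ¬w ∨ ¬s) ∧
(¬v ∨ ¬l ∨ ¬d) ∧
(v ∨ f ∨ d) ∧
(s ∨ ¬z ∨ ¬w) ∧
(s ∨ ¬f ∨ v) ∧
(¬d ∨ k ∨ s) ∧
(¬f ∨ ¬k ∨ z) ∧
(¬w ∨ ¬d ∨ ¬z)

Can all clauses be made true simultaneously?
Yes

Yes, the formula is satisfiable.

One satisfying assignment is: s=False, l=False, k=True, f=False, v=True, w=False, z=True, d=False

Verification: With this assignment, all 34 clauses evaluate to true.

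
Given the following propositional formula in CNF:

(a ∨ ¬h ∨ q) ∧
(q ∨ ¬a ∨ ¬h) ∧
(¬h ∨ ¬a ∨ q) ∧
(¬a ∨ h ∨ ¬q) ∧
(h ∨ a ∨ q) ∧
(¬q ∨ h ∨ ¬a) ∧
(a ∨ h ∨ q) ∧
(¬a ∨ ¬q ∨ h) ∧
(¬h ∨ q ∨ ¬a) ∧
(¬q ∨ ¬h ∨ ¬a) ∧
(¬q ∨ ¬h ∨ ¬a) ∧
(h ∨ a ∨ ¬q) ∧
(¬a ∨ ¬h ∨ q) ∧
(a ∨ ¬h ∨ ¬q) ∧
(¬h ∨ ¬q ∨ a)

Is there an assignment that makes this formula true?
Yes

Yes, the formula is satisfiable.

One satisfying assignment is: a=True, h=False, q=False

Verification: With this assignment, all 15 clauses evaluate to true.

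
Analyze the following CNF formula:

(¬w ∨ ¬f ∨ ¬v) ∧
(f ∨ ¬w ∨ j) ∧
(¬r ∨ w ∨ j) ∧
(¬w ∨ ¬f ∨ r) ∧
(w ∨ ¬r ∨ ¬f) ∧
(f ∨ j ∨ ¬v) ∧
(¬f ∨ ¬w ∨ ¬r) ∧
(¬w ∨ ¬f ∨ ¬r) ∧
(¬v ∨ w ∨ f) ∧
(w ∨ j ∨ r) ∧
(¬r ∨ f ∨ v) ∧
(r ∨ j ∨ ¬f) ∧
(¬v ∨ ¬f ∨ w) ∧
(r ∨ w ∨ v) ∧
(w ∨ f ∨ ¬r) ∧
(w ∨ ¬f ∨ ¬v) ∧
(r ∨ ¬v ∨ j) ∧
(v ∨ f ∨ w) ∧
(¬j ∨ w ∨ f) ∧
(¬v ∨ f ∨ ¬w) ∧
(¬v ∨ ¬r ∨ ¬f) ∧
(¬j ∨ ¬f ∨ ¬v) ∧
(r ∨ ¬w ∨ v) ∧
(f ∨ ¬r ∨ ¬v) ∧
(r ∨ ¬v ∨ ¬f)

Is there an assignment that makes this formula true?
No

No, the formula is not satisfiable.

No assignment of truth values to the variables can make all 25 clauses true simultaneously.

The formula is UNSAT (unsatisfiable).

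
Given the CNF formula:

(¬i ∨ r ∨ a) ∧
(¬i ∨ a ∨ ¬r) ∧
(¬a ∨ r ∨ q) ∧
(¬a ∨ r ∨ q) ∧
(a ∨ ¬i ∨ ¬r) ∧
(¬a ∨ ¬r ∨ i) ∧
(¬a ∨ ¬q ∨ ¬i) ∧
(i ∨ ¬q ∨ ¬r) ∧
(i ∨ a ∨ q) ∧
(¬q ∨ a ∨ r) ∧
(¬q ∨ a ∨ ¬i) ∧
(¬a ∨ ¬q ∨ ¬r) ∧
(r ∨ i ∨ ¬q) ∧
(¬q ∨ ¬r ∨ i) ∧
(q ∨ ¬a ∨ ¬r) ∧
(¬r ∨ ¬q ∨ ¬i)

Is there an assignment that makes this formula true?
No

No, the formula is not satisfiable.

No assignment of truth values to the variables can make all 16 clauses true simultaneously.

The formula is UNSAT (unsatisfiable).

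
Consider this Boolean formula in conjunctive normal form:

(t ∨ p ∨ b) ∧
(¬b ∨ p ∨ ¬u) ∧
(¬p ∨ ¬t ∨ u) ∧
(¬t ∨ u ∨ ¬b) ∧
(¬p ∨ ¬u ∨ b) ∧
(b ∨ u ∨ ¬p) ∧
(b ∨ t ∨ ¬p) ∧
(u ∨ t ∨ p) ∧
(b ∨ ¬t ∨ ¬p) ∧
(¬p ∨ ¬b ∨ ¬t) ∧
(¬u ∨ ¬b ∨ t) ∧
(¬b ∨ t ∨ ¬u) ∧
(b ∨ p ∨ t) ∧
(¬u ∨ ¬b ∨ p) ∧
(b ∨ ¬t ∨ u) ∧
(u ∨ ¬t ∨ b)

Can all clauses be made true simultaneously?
Yes

Yes, the formula is satisfiable.

One satisfying assignment is: p=True, u=False, b=True, t=False

Verification: With this assignment, all 16 clauses evaluate to true.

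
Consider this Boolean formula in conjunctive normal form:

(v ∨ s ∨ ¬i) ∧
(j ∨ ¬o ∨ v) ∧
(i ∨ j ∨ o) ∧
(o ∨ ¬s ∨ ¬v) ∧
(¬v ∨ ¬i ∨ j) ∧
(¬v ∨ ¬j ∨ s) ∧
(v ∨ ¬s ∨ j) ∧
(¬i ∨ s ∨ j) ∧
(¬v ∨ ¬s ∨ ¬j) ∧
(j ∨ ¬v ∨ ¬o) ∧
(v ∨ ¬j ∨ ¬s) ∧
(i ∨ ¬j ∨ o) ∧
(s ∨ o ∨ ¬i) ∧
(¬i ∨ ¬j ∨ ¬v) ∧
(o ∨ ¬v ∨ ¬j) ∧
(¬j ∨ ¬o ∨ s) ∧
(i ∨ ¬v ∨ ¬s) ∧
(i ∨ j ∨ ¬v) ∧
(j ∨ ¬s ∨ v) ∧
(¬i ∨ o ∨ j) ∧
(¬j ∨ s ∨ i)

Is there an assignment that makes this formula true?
No

No, the formula is not satisfiable.

No assignment of truth values to the variables can make all 21 clauses true simultaneously.

The formula is UNSAT (unsatisfiable).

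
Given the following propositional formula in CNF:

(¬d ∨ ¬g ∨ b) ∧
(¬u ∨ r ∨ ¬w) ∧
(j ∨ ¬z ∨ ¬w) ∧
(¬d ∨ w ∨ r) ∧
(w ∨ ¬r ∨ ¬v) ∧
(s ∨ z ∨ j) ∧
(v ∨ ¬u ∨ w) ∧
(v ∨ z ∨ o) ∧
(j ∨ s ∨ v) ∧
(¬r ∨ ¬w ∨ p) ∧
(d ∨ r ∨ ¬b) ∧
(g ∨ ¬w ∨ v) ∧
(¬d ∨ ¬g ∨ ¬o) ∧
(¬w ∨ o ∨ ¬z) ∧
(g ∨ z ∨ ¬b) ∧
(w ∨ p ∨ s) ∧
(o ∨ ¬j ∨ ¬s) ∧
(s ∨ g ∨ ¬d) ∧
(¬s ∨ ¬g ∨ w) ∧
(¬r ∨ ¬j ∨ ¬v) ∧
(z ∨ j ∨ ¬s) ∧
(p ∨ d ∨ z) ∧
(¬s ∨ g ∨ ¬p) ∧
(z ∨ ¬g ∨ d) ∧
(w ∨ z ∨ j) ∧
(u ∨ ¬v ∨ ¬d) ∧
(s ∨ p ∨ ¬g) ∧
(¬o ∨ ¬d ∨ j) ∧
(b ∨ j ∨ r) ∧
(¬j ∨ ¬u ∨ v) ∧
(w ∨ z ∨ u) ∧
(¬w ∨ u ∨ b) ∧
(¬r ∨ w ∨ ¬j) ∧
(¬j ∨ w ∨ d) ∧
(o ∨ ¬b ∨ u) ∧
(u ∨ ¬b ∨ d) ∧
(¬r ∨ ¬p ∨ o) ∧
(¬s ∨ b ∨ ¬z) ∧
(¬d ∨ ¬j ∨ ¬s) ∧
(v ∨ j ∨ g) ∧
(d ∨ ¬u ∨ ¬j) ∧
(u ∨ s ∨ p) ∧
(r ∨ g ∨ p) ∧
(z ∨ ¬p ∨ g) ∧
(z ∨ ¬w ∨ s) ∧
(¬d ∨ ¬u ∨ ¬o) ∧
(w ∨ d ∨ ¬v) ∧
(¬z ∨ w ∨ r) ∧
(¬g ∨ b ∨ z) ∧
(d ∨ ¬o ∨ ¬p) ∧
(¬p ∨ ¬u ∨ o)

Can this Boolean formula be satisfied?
No

No, the formula is not satisfiable.

No assignment of truth values to the variables can make all 51 clauses true simultaneously.

The formula is UNSAT (unsatisfiable).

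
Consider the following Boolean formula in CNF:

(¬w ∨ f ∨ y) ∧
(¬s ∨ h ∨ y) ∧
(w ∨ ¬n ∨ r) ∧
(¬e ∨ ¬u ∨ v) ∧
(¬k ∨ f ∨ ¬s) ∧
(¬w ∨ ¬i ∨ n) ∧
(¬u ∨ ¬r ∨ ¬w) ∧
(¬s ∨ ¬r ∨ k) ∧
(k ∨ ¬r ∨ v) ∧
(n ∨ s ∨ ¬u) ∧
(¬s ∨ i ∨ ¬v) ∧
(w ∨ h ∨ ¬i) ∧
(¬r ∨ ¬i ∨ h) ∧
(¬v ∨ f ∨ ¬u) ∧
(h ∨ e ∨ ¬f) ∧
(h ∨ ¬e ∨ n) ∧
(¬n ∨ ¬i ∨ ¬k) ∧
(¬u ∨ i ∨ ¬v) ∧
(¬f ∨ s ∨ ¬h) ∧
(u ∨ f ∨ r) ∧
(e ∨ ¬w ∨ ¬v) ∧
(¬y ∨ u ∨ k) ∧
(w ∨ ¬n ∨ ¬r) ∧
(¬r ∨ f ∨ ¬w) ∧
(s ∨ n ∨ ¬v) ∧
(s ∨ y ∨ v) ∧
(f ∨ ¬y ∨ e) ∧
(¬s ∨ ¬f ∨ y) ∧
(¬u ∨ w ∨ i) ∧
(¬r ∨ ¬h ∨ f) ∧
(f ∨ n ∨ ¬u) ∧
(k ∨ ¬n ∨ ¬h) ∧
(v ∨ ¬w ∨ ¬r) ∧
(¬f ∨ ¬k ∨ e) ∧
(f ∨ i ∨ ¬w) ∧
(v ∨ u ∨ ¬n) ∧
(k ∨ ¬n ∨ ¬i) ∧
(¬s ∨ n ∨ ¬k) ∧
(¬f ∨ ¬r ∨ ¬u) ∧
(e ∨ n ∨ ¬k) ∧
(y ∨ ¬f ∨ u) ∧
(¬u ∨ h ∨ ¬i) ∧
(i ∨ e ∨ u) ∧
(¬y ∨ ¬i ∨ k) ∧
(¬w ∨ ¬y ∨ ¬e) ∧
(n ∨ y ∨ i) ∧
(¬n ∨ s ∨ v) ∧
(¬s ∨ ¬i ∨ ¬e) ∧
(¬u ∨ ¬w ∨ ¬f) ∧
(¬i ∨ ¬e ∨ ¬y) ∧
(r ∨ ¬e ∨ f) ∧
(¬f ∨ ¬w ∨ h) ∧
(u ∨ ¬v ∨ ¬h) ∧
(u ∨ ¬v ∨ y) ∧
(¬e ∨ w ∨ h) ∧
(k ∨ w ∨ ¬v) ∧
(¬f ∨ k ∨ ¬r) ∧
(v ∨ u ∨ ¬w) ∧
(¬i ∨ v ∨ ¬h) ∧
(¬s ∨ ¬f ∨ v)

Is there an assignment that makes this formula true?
No

No, the formula is not satisfiable.

No assignment of truth values to the variables can make all 60 clauses true simultaneously.

The formula is UNSAT (unsatisfiable).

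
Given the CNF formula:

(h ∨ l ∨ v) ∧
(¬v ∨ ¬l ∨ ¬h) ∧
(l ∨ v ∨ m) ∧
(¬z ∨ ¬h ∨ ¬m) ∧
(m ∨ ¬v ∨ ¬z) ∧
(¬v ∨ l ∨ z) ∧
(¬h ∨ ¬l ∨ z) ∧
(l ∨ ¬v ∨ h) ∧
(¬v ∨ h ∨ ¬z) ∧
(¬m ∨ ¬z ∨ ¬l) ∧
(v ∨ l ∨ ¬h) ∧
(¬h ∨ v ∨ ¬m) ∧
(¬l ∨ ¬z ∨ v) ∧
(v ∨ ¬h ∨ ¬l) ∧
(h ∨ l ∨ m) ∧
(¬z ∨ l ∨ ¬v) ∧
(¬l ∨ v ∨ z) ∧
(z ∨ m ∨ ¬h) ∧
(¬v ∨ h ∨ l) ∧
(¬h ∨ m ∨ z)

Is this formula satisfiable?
Yes

Yes, the formula is satisfiable.

One satisfying assignment is: m=False, h=False, v=True, z=False, l=True

Verification: With this assignment, all 20 clauses evaluate to true.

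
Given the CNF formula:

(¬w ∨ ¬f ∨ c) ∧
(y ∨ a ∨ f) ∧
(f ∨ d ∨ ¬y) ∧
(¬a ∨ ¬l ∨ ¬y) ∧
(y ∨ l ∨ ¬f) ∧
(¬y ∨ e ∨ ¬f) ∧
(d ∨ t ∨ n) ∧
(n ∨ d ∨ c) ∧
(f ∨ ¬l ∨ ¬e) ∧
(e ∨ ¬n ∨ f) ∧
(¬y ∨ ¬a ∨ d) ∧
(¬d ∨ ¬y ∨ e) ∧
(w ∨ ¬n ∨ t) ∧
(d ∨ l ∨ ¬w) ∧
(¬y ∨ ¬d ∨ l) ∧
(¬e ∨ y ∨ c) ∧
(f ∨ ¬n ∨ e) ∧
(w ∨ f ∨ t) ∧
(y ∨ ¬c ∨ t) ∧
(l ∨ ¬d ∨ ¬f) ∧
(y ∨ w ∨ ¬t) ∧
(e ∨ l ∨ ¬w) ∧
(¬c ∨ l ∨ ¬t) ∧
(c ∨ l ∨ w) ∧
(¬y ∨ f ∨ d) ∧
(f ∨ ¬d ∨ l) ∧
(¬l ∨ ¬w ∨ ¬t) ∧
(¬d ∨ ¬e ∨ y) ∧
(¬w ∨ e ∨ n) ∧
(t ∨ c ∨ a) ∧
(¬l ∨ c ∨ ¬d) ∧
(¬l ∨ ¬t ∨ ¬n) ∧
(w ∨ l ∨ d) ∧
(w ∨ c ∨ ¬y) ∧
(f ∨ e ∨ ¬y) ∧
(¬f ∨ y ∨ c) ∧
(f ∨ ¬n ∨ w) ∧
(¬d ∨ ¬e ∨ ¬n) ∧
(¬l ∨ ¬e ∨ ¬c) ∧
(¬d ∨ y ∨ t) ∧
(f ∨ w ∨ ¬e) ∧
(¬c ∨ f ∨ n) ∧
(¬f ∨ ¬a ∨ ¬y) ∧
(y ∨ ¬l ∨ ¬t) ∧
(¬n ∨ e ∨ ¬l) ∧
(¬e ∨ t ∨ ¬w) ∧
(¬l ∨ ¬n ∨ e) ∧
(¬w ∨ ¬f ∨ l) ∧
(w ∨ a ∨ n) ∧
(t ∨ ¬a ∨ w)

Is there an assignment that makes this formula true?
No

No, the formula is not satisfiable.

No assignment of truth values to the variables can make all 50 clauses true simultaneously.

The formula is UNSAT (unsatisfiable).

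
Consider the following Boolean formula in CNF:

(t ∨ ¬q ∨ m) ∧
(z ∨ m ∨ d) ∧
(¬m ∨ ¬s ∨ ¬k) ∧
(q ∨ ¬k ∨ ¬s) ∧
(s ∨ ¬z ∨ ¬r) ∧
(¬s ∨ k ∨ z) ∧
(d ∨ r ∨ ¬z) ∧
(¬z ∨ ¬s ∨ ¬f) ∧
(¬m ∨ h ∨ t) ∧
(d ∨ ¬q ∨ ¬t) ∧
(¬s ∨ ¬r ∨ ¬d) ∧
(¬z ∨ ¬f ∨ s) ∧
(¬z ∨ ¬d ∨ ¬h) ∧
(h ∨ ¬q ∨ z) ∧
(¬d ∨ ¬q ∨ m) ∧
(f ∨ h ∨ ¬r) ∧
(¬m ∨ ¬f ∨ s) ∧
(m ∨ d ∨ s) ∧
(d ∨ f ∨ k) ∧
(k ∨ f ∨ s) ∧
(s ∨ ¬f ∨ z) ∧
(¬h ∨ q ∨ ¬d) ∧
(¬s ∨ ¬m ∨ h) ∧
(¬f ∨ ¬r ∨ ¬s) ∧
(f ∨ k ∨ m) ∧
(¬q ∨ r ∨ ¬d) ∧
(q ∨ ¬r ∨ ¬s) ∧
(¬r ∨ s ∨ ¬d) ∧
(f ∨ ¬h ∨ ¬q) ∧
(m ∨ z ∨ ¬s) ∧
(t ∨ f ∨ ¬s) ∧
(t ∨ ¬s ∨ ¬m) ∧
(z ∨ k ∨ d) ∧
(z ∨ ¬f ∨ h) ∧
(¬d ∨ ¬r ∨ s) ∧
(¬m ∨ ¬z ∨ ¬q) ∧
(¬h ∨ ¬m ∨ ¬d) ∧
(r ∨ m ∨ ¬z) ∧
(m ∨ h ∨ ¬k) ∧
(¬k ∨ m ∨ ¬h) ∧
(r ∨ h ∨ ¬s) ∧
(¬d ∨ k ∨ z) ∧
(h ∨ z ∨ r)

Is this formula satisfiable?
Yes

Yes, the formula is satisfiable.

One satisfying assignment is: h=False, t=True, q=False, r=False, k=True, d=True, m=True, z=True, s=False, f=False

Verification: With this assignment, all 43 clauses evaluate to true.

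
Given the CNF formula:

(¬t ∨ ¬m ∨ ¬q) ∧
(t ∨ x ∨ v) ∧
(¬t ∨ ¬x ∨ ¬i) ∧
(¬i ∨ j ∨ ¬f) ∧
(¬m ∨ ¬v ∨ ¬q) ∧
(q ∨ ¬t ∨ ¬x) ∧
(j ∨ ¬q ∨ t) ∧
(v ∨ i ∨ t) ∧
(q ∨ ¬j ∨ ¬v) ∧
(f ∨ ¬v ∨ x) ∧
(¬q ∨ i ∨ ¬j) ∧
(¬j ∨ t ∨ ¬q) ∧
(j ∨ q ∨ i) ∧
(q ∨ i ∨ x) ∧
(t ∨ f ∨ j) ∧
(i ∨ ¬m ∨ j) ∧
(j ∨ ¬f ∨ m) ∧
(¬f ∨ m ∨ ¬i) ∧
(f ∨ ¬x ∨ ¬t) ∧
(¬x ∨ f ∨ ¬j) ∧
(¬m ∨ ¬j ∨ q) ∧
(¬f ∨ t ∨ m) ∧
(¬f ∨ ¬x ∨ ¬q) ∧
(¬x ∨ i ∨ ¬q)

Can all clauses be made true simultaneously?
Yes

Yes, the formula is satisfiable.

One satisfying assignment is: v=False, i=False, x=False, j=False, m=False, q=True, f=False, t=True

Verification: With this assignment, all 24 clauses evaluate to true.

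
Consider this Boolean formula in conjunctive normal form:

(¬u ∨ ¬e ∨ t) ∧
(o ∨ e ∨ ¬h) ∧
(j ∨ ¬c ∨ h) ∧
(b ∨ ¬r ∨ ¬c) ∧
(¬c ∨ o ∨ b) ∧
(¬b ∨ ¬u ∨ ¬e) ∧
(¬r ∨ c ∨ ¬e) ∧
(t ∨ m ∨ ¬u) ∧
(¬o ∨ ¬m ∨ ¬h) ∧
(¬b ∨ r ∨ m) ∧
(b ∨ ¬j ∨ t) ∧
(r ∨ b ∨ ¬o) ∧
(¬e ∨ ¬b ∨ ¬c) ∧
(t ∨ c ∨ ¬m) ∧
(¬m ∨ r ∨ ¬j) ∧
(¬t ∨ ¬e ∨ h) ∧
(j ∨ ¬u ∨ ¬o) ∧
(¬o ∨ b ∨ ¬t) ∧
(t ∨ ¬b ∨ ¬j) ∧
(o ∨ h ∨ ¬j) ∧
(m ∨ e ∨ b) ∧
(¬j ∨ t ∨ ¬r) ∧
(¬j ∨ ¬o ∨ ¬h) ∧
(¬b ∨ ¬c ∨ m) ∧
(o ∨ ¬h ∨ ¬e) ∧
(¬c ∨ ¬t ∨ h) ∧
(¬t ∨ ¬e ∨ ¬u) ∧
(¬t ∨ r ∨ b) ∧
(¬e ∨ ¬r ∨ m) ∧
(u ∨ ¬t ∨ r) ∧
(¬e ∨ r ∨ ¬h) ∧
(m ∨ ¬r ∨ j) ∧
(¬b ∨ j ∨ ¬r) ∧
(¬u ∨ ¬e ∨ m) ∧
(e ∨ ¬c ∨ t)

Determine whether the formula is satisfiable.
Yes

Yes, the formula is satisfiable.

One satisfying assignment is: t=False, o=False, m=False, j=False, e=True, u=False, h=False, c=False, r=False, b=False

Verification: With this assignment, all 35 clauses evaluate to true.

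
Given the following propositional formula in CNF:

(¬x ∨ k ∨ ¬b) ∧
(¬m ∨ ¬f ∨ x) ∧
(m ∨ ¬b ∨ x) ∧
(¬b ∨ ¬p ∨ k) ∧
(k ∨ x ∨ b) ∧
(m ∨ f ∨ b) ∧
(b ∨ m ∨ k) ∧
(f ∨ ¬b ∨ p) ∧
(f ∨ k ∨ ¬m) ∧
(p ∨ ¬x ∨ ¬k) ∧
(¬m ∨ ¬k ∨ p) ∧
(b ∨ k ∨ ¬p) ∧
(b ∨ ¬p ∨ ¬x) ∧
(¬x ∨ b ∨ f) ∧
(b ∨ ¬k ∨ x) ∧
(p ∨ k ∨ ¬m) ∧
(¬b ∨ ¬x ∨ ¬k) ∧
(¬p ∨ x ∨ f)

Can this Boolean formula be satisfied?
No

No, the formula is not satisfiable.

No assignment of truth values to the variables can make all 18 clauses true simultaneously.

The formula is UNSAT (unsatisfiable).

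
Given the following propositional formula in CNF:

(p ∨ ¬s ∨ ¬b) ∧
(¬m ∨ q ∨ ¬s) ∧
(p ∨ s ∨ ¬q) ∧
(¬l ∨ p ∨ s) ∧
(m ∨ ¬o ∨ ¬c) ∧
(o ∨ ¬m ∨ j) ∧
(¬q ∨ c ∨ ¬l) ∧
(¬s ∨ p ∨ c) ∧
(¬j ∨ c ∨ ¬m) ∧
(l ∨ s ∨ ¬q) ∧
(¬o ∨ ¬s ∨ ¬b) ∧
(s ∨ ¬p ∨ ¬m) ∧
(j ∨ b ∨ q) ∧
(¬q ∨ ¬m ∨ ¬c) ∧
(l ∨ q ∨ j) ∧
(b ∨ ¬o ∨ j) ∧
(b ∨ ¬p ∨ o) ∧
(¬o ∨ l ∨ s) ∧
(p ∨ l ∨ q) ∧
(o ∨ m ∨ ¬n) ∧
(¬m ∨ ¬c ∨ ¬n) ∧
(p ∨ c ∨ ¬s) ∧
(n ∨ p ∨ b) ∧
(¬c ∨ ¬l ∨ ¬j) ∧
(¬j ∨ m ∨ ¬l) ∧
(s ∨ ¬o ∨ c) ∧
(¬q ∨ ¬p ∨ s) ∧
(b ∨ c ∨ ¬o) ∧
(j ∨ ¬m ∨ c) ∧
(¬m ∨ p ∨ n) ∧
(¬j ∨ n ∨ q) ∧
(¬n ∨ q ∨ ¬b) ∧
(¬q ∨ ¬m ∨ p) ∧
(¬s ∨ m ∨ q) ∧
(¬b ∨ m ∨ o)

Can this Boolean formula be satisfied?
No

No, the formula is not satisfiable.

No assignment of truth values to the variables can make all 35 clauses true simultaneously.

The formula is UNSAT (unsatisfiable).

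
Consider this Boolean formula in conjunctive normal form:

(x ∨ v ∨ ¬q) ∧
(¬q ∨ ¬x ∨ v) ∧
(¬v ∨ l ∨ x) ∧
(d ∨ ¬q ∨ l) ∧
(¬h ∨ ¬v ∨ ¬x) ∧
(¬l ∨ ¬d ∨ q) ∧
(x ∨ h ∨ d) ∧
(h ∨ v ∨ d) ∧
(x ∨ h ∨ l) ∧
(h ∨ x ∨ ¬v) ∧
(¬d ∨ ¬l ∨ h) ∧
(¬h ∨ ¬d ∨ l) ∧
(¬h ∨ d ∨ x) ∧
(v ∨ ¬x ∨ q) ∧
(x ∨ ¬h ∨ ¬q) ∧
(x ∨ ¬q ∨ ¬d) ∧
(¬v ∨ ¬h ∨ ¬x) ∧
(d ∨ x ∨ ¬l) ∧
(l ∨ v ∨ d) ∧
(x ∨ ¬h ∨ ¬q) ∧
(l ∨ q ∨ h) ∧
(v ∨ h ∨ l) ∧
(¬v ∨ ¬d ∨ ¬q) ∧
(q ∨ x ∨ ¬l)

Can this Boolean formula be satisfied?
Yes

Yes, the formula is satisfiable.

One satisfying assignment is: l=True, h=False, q=False, v=True, x=True, d=False

Verification: With this assignment, all 24 clauses evaluate to true.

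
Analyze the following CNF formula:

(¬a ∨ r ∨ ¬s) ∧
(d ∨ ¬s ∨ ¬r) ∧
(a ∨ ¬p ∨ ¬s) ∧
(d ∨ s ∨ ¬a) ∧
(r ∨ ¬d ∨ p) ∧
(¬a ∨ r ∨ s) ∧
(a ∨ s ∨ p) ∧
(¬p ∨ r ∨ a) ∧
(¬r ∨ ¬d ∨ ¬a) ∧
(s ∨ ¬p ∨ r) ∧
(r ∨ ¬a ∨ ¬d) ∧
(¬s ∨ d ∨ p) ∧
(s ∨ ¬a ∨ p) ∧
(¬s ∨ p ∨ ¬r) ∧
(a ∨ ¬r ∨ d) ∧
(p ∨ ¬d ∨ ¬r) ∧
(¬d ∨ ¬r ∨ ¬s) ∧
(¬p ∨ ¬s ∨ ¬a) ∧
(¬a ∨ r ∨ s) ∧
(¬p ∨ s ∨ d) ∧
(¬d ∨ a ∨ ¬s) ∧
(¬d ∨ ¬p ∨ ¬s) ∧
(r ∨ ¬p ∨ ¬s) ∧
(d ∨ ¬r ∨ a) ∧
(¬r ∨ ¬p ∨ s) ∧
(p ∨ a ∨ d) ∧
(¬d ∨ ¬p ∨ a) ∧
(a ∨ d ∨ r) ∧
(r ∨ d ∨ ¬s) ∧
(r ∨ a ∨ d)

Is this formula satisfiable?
No

No, the formula is not satisfiable.

No assignment of truth values to the variables can make all 30 clauses true simultaneously.

The formula is UNSAT (unsatisfiable).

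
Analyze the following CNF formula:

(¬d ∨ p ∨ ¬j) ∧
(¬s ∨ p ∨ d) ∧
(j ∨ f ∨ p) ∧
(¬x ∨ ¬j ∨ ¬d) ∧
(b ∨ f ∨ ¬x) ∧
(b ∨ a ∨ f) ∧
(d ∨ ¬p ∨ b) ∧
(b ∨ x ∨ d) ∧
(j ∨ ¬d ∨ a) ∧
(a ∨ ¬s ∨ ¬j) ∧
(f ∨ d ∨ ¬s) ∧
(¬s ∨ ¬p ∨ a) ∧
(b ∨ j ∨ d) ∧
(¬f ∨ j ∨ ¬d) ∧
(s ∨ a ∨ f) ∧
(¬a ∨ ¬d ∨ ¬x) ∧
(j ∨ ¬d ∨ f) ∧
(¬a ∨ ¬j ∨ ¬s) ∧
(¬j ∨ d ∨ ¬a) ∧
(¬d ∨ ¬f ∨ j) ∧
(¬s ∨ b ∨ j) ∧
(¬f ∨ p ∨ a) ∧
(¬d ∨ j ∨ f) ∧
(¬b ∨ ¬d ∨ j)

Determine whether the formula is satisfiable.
Yes

Yes, the formula is satisfiable.

One satisfying assignment is: s=False, a=False, p=True, d=True, j=True, b=False, x=False, f=True

Verification: With this assignment, all 24 clauses evaluate to true.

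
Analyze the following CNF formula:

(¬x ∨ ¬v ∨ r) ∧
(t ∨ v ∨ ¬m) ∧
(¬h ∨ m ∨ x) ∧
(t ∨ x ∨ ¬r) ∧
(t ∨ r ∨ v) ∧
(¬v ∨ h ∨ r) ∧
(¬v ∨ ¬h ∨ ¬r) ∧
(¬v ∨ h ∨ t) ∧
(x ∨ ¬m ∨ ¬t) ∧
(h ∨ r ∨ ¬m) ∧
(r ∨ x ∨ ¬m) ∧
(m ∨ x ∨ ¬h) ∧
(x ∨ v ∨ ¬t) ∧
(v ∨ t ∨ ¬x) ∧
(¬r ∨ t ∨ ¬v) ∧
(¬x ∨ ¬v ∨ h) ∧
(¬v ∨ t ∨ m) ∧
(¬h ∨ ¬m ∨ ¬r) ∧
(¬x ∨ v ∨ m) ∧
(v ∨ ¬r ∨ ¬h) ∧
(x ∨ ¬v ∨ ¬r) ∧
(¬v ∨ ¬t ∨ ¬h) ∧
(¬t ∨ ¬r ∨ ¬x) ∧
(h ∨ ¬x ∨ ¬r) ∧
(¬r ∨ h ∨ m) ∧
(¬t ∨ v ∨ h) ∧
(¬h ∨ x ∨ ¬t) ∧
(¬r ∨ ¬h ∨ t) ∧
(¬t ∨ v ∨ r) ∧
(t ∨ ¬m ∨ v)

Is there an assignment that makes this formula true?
No

No, the formula is not satisfiable.

No assignment of truth values to the variables can make all 30 clauses true simultaneously.

The formula is UNSAT (unsatisfiable).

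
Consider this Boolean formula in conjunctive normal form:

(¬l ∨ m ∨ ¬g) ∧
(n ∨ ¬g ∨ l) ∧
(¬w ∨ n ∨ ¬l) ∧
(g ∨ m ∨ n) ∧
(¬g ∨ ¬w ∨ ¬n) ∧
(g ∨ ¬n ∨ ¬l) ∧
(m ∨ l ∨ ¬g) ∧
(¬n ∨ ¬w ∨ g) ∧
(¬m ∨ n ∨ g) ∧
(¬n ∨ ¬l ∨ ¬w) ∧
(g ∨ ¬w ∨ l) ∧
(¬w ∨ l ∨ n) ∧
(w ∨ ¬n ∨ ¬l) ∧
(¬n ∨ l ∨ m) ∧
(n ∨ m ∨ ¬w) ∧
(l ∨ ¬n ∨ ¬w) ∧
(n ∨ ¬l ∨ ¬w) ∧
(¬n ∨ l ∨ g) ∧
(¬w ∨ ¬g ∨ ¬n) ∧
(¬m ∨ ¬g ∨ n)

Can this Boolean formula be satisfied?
Yes

Yes, the formula is satisfiable.

One satisfying assignment is: w=False, g=True, n=True, l=False, m=True

Verification: With this assignment, all 20 clauses evaluate to true.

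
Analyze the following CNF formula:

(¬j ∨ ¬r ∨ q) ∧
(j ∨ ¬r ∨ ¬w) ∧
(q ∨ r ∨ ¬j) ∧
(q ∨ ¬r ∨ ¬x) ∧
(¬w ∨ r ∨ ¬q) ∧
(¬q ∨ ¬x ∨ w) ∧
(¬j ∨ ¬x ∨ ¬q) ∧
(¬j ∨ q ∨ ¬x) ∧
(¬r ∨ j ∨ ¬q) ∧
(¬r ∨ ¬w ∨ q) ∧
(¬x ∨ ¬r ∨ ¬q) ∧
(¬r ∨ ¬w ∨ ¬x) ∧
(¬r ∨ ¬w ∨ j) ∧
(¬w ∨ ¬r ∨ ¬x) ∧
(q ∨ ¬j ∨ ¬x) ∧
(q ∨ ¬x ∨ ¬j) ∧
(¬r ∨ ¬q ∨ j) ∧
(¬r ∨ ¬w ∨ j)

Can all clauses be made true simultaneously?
Yes

Yes, the formula is satisfiable.

One satisfying assignment is: r=False, q=False, w=False, x=False, j=False

Verification: With this assignment, all 18 clauses evaluate to true.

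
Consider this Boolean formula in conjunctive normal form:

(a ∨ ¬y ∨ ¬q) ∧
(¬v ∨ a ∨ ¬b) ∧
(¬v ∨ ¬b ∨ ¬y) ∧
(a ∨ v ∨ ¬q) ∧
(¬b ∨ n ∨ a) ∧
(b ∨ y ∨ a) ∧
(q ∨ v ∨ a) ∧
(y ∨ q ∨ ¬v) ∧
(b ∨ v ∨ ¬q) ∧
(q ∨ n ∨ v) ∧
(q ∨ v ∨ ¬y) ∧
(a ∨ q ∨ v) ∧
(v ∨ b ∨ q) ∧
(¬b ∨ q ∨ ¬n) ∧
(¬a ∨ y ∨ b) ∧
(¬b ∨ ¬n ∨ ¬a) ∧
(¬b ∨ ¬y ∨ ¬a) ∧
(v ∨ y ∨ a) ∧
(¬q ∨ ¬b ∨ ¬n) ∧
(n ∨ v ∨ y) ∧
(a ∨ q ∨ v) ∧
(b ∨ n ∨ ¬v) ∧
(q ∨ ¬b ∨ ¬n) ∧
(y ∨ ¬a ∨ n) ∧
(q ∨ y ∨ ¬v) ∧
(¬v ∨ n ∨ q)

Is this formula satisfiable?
Yes

Yes, the formula is satisfiable.

One satisfying assignment is: y=True, b=False, v=True, q=False, a=False, n=True

Verification: With this assignment, all 26 clauses evaluate to true.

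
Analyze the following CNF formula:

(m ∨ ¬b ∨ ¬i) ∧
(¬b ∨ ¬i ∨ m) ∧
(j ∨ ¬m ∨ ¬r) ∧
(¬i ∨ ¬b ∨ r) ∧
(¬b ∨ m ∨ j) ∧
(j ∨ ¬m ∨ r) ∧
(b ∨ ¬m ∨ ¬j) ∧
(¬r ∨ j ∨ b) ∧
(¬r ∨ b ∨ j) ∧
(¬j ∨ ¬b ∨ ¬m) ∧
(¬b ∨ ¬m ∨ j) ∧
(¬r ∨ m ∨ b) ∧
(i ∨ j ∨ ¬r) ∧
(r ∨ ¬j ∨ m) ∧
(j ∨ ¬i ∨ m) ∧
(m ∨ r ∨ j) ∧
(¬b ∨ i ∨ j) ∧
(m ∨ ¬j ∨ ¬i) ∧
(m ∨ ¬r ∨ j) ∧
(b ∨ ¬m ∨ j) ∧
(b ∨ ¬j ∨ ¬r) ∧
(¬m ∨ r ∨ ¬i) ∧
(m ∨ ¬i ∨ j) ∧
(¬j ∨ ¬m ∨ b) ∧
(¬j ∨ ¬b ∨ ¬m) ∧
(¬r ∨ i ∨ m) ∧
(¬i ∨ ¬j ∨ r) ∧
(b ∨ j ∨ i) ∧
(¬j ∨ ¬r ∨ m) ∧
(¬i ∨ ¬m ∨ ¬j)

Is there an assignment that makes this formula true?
No

No, the formula is not satisfiable.

No assignment of truth values to the variables can make all 30 clauses true simultaneously.

The formula is UNSAT (unsatisfiable).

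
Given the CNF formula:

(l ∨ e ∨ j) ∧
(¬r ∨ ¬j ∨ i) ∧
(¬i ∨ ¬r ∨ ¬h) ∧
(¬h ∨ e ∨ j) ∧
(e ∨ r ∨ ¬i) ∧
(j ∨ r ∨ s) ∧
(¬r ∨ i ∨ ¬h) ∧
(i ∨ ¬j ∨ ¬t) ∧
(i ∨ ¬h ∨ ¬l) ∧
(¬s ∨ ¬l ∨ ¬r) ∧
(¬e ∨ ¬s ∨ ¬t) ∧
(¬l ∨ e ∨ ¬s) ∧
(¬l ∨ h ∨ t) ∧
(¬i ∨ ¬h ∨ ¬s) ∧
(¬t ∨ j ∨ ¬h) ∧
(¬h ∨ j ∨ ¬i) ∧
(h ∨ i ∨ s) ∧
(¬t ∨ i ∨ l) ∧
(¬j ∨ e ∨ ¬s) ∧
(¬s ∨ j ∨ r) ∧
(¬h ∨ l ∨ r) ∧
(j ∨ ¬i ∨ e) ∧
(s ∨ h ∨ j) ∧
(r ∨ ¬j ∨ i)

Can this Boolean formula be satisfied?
Yes

Yes, the formula is satisfiable.

One satisfying assignment is: j=True, l=False, i=True, s=False, t=False, e=True, h=False, r=False

Verification: With this assignment, all 24 clauses evaluate to true.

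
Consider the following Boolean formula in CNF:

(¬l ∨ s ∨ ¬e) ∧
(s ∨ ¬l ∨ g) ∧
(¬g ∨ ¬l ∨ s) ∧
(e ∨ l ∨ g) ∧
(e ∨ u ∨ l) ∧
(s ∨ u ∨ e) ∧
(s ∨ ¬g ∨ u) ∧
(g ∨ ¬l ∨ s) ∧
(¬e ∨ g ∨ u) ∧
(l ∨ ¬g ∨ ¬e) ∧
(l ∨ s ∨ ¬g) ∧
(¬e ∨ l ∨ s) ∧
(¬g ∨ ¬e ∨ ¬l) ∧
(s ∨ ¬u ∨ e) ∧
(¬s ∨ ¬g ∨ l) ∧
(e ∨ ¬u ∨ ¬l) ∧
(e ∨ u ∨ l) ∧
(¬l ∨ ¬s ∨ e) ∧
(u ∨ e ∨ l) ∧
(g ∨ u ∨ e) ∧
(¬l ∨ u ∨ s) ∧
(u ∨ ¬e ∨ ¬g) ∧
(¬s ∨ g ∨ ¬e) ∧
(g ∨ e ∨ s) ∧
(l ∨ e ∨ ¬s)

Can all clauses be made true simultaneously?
No

No, the formula is not satisfiable.

No assignment of truth values to the variables can make all 25 clauses true simultaneously.

The formula is UNSAT (unsatisfiable).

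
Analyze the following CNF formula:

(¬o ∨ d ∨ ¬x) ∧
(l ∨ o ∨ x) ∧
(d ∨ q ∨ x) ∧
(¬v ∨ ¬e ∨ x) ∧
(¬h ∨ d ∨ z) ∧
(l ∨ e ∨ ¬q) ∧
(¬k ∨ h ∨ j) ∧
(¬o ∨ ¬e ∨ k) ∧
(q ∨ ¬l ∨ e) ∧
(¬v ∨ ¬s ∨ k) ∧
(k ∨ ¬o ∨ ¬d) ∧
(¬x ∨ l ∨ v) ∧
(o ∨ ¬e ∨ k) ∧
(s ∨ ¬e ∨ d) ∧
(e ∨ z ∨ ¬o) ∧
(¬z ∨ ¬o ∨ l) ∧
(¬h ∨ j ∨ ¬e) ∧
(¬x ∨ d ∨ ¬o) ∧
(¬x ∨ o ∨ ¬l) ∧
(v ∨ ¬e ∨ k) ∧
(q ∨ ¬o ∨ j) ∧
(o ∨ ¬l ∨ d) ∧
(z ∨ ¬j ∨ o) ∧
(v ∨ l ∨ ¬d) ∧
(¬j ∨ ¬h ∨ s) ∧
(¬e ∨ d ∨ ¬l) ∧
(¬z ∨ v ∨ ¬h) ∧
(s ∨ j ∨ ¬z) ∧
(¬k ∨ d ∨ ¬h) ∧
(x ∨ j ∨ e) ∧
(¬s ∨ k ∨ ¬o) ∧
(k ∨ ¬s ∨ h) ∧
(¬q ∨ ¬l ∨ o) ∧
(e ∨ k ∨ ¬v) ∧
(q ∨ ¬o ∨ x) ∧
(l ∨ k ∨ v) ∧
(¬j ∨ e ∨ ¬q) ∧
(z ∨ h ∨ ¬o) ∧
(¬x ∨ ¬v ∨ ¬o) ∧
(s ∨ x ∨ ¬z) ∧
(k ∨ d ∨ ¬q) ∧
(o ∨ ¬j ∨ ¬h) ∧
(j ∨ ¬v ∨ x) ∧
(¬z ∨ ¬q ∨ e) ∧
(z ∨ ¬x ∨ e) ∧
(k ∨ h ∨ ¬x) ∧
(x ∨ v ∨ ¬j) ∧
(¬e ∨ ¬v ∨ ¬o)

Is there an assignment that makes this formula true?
Yes

Yes, the formula is satisfiable.

One satisfying assignment is: d=True, v=True, z=True, o=False, e=False, j=False, k=True, q=False, l=False, s=True, x=True, h=True

Verification: With this assignment, all 48 clauses evaluate to true.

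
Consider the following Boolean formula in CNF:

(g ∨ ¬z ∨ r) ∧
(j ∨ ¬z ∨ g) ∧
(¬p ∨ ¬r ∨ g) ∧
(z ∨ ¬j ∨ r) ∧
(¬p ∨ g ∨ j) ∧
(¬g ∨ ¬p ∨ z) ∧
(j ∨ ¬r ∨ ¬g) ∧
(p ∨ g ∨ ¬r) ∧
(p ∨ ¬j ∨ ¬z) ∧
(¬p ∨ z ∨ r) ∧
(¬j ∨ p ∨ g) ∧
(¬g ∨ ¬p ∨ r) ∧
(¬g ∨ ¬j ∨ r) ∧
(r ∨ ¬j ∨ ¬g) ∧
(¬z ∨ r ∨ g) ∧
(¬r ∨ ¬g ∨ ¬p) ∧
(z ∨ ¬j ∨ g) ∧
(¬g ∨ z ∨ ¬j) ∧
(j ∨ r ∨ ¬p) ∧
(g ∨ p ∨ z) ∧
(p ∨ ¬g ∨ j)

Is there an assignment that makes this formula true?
No

No, the formula is not satisfiable.

No assignment of truth values to the variables can make all 21 clauses true simultaneously.

The formula is UNSAT (unsatisfiable).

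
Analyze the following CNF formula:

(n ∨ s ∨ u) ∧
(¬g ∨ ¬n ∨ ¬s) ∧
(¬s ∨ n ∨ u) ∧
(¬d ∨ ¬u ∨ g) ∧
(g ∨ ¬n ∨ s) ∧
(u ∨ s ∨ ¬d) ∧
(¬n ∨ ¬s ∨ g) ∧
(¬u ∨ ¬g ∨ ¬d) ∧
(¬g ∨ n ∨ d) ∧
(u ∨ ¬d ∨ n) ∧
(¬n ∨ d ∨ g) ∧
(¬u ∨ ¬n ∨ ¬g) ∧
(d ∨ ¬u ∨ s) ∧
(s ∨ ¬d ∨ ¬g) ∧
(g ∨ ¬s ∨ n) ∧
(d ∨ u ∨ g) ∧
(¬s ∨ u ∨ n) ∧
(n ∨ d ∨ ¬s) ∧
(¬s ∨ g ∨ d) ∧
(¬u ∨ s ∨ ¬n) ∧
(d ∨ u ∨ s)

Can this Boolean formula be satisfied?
No

No, the formula is not satisfiable.

No assignment of truth values to the variables can make all 21 clauses true simultaneously.

The formula is UNSAT (unsatisfiable).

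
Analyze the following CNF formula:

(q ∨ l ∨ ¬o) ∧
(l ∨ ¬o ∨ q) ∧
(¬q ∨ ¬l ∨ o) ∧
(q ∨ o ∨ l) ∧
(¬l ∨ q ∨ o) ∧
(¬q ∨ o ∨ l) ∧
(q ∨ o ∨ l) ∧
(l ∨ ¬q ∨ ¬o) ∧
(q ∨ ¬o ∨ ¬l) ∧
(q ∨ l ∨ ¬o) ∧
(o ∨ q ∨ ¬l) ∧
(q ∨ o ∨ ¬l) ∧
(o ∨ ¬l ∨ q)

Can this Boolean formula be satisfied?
Yes

Yes, the formula is satisfiable.

One satisfying assignment is: l=True, o=True, q=True

Verification: With this assignment, all 13 clauses evaluate to true.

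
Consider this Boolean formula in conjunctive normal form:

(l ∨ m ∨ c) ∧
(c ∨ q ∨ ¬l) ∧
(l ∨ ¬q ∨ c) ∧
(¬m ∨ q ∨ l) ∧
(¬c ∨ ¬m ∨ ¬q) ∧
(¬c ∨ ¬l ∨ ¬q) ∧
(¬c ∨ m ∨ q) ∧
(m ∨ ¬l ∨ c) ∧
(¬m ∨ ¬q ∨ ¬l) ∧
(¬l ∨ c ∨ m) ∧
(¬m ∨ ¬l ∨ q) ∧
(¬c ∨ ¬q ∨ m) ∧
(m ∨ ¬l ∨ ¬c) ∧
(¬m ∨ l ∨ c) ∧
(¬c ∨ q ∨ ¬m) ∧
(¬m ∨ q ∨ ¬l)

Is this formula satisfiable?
No

No, the formula is not satisfiable.

No assignment of truth values to the variables can make all 16 clauses true simultaneously.

The formula is UNSAT (unsatisfiable).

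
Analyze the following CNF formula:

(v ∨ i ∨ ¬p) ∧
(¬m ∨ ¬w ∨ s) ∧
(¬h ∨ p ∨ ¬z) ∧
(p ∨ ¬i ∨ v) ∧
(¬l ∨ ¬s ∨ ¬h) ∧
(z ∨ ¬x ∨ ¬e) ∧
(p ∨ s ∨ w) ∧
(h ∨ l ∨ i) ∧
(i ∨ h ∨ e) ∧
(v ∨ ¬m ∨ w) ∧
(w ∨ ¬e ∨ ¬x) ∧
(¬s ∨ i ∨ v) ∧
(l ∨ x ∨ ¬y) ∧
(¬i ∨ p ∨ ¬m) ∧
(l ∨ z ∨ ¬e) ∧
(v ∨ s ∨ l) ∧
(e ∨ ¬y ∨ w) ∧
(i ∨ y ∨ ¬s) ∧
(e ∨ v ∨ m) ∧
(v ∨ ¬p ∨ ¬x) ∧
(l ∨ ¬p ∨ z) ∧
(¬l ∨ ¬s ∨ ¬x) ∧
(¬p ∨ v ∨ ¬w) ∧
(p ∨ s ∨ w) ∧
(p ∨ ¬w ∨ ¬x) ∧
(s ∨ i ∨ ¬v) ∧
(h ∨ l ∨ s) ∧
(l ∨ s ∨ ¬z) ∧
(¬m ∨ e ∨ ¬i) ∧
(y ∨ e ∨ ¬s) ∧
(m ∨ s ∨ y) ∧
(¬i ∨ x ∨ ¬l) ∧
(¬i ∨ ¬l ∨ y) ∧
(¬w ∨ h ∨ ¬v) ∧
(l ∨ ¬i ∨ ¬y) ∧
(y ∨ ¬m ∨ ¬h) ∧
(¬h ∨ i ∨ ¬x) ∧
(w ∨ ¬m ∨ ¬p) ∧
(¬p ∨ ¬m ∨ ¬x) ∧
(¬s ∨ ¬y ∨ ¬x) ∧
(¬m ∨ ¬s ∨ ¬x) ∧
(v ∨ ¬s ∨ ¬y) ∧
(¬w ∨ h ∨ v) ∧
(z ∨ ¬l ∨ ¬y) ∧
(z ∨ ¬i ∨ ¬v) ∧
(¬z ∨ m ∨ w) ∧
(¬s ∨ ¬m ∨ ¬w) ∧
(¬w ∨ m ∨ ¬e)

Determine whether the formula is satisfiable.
Yes

Yes, the formula is satisfiable.

One satisfying assignment is: y=True, w=False, x=False, h=False, v=True, m=True, l=True, e=True, s=True, z=True, i=False, p=False

Verification: With this assignment, all 48 clauses evaluate to true.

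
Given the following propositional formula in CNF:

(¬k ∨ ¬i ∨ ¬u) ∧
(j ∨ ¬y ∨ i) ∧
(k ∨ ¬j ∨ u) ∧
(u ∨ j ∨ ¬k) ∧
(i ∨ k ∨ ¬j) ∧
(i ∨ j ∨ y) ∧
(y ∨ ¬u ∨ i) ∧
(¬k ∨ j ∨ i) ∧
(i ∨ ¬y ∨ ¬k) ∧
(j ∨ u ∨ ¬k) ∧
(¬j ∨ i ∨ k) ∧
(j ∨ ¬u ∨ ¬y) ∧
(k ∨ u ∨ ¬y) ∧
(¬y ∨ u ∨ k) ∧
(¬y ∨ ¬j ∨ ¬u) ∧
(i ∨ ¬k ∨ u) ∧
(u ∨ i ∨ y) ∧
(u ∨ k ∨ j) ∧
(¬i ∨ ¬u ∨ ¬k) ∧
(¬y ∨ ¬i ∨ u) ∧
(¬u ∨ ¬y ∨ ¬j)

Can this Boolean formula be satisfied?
Yes

Yes, the formula is satisfiable.

One satisfying assignment is: y=False, k=True, u=False, i=True, j=True

Verification: With this assignment, all 21 clauses evaluate to true.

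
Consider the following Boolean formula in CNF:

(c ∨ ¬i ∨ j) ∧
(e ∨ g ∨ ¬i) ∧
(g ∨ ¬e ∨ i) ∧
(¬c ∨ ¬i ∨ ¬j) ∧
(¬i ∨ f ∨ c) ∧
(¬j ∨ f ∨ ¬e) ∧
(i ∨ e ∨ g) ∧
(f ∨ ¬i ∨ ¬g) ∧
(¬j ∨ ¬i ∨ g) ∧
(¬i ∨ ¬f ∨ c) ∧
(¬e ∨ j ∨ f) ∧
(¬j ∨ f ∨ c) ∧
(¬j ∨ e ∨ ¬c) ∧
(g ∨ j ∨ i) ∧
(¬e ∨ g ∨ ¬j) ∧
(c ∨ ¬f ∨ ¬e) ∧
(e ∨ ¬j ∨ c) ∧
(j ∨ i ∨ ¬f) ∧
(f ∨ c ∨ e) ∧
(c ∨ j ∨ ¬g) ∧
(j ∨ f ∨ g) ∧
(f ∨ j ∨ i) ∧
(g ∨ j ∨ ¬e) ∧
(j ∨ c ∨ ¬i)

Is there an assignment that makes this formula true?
Yes

Yes, the formula is satisfiable.

One satisfying assignment is: c=True, j=False, i=True, g=True, f=True, e=False

Verification: With this assignment, all 24 clauses evaluate to true.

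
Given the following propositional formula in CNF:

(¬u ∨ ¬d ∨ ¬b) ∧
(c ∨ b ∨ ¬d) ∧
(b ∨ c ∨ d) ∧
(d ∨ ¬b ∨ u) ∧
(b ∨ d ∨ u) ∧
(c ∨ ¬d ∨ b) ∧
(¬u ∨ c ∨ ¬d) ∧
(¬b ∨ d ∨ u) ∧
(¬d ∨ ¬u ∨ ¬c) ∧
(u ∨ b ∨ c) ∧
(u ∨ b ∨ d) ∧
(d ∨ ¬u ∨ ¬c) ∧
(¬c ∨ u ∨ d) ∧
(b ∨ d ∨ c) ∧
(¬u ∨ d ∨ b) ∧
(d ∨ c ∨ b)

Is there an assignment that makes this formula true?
Yes

Yes, the formula is satisfiable.

One satisfying assignment is: d=False, c=False, u=True, b=True

Verification: With this assignment, all 16 clauses evaluate to true.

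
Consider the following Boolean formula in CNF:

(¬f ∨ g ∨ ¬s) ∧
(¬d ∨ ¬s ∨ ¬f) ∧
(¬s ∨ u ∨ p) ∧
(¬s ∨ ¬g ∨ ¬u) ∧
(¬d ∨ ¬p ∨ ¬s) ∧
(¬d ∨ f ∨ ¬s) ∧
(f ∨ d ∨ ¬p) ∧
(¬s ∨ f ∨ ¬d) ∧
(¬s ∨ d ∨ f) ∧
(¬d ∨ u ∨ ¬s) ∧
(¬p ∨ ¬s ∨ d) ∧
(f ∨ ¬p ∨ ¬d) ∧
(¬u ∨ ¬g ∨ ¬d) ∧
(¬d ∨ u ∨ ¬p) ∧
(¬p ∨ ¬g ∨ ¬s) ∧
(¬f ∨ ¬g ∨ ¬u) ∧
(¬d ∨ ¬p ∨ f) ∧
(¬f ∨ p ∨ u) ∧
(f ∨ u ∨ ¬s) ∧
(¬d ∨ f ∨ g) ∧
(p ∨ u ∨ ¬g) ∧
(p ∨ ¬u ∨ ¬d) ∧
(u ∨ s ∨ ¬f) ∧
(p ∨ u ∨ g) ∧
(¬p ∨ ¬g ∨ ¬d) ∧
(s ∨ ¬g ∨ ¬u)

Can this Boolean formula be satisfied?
Yes

Yes, the formula is satisfiable.

One satisfying assignment is: s=False, g=False, p=True, f=True, d=False, u=True

Verification: With this assignment, all 26 clauses evaluate to true.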